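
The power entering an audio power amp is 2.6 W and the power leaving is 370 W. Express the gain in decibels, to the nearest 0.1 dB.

21.5 dB

For a power ratio, dB = 10·log₁₀(P₂/P₁).
10·log₁₀(370/2.6) = 10·log₁₀(142.3) = 21.5 dB.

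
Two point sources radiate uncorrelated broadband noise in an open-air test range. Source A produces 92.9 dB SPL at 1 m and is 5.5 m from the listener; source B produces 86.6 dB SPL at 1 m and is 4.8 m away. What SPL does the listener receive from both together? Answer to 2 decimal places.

79.26 dB SPL

At the listener: L_A = 92.9 − 20·log₁₀(5.5) = 78.093 dB; L_B = 86.6 − 20·log₁₀(4.8) = 72.975 dB.
Combined: 10·log₁₀(10^(78.093/10)+10^(72.975/10)) = 79.26 dB SPL.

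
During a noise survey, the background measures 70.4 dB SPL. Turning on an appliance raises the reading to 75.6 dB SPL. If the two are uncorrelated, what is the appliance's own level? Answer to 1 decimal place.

Remove the background by subtracting linear intensities:
L_src = 10·log₁₀(10^(75.6/10) − 10^(70.4/10)) = 10·log₁₀(25340000) = 74.0 dB SPL.

74.0 dB SPL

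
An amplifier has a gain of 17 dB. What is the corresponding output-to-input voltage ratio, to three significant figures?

7.08

Voltage ratio = 10^(dB/20).
10^(17/20) = 10^(0.8500) = 7.08.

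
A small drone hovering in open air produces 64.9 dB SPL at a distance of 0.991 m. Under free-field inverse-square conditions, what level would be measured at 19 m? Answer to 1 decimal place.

39.2 dB SPL

Inverse-square spreading gives ΔL = −20·log₁₀(d₂/d₁).
ΔL = −20·log₁₀(19/0.991) = -25.65 dB, so L₂ = 64.9 + (-25.65) = 39.2 dB SPL.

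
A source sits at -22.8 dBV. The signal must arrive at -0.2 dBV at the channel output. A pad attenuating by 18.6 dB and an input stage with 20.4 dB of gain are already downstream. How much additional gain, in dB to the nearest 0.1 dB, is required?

20.8 dB

The required make-up gain is the shortfall in the dB sum.
G = -0.2 − (-22.8) + 18.6 − 20.4 = 20.8 dB.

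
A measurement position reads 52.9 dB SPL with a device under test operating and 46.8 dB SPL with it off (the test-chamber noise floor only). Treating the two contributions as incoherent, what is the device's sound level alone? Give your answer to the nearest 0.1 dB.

Background correction is a power subtraction:
L_src = 10·log₁₀(10^(52.9/10) − 10^(46.8/10)) = 10·log₁₀(147100) = 51.7 dB SPL.

51.7 dB SPL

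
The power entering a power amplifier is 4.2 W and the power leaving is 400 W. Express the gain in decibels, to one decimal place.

19.8 dB

For a power ratio, dB = 10·log₁₀(P₂/P₁).
10·log₁₀(400/4.2) = 10·log₁₀(95.24) = 19.8 dB.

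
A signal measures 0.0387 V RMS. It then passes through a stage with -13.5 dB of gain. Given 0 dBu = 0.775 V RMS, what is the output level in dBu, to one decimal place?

Input level: 20·log₁₀(0.0387/0.775) = -26.03 dBu.
Output: -26.03 − 13.5 = -39.5 dBu.

-39.5 dBu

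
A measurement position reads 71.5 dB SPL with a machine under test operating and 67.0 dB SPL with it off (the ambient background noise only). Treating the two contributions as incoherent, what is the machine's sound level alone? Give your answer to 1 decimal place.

69.6 dB SPL

Subtract intensities: L_src = 10·log₁₀(10^(L_total/10) − 10^(L_bg/10)).
L_src = 10·log₁₀(10^(71.5/10) − 10^(67.0/10)) = 10·log₁₀(9114000) = 69.6 dB SPL.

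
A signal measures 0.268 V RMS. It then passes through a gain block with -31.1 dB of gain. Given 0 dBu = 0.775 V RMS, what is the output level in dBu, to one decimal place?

Input level: 20·log₁₀(0.268/0.775) = -9.22 dBu.
Output: -9.22 − 31.1 = -40.3 dBu.

-40.3 dBu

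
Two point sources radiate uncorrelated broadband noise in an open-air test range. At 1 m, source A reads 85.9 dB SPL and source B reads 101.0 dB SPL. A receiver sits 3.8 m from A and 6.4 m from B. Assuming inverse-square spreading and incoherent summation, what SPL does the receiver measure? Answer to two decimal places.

At the listener: L_A = 85.9 − 20·log₁₀(3.8) = 74.304 dB; L_B = 101.0 − 20·log₁₀(6.4) = 84.876 dB.
Combined: 10·log₁₀(10^(74.304/10)+10^(84.876/10)) = 85.24 dB SPL.

85.24 dB SPL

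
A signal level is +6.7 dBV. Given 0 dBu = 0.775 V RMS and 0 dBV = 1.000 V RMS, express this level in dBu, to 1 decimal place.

+8.9 dBu

The offset between the scales is 20·log₁₀(0.775/1.000) = −2.214 dB.
So dBu = +6.7 + 2.214 = +8.9 dBu.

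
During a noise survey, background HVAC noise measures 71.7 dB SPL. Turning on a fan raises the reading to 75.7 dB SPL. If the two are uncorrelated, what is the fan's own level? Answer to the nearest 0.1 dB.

Background correction is a power subtraction:
L_src = 10·log₁₀(10^(75.7/10) − 10^(71.7/10)) = 10·log₁₀(22360000) = 73.5 dB SPL.

73.5 dB SPL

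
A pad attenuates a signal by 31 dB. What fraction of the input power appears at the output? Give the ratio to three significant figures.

0.000794

Power ratio = 10^(dB/10).
10^(-31/10) = 10^(-3.100) = 0.000794.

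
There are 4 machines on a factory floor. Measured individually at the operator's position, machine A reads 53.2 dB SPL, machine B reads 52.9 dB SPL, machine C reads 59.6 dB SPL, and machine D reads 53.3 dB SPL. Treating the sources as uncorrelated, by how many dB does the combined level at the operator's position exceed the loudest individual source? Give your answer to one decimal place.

2.2 dB

Incoherent sources sum as intensities:
L_total = 10·log₁₀(10^(53.2/10) + 10^(52.9/10) + 10^(59.6/10) + 10^(53.3/10)) = 61.85 dB SPL.
Excess over the loudest (59.6 dB): 61.85 − 59.6 = 2.2 dB.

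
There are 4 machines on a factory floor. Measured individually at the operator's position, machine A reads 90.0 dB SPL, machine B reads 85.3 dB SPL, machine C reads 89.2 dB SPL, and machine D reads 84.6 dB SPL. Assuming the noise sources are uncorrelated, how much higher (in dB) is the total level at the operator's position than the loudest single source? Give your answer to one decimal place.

3.9 dB

Incoherent sources sum as intensities:
L_total = 10·log₁₀(10^(90.0/10) + 10^(85.3/10) + 10^(89.2/10) + 10^(84.6/10)) = 93.91 dB SPL.
Excess over the loudest (90.0 dB): 93.91 − 90.0 = 3.9 dB.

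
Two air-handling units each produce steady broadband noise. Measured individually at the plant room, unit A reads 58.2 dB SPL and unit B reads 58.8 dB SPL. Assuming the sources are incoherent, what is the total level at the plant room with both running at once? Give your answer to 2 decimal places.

61.52 dB SPL

Uncorrelated sources add in intensity (power), not in dB.
L_total = 10·log₁₀(10^(58.2/10) + 10^(58.8/10)) = 10·log₁₀(1419000) = 61.52 dB SPL.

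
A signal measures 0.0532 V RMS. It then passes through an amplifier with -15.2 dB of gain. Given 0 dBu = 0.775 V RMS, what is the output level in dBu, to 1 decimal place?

Input level: 20·log₁₀(0.0532/0.775) = -23.27 dBu.
Output: -23.27 − 15.2 = -38.5 dBu.

-38.5 dBu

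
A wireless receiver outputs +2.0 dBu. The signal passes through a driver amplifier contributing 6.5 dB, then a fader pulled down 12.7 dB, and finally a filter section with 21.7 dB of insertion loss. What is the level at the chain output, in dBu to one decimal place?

Cascaded gains and losses add directly in dB.
+2.0 + 6.5 − 12.7 − 21.7 = -25.9 dBu.

-25.9 dBu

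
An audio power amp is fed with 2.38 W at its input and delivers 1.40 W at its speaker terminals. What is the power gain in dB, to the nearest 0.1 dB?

For a power ratio, dB = 10·log₁₀(P₂/P₁).
10·log₁₀(1.40/2.38) = 10·log₁₀(0.5882) = -2.3 dB.

-2.3 dB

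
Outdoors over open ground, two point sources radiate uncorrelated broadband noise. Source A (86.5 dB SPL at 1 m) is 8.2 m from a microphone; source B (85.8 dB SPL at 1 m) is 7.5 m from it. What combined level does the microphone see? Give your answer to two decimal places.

At the listener: L_A = 86.5 − 20·log₁₀(8.2) = 68.224 dB; L_B = 85.8 − 20·log₁₀(7.5) = 68.299 dB.
Combined: 10·log₁₀(10^(68.224/10)+10^(68.299/10)) = 71.27 dB SPL.

71.27 dB SPL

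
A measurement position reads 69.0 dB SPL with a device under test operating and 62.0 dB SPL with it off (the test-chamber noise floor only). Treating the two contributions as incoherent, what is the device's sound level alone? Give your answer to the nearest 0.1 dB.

Subtract intensities: L_src = 10·log₁₀(10^(L_total/10) − 10^(L_bg/10)).
L_src = 10·log₁₀(10^(69.0/10) − 10^(62.0/10)) = 10·log₁₀(6358000) = 68.0 dB SPL.

68.0 dB SPL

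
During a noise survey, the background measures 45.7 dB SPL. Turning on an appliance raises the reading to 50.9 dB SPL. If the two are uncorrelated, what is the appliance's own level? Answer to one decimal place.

49.3 dB SPL

Remove the background by subtracting linear intensities:
L_src = 10·log₁₀(10^(50.9/10) − 10^(45.7/10)) = 10·log₁₀(85870) = 49.3 dB SPL.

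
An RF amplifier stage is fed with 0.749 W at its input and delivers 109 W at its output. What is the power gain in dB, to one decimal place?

21.6 dB

For a power ratio, dB = 10·log₁₀(P₂/P₁).
10·log₁₀(109/0.749) = 10·log₁₀(145.5) = 21.6 dB.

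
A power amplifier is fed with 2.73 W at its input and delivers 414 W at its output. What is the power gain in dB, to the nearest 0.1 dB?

21.8 dB

Power ratio → dB uses the 10·log₁₀ form:
10·log₁₀(414/2.73) = 10·log₁₀(151.6) = 21.8 dB.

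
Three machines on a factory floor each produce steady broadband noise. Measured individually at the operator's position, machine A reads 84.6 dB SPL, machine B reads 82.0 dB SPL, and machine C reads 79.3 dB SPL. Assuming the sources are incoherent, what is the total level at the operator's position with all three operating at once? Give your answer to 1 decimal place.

87.3 dB SPL

Incoherent sources sum as intensities:
L_total = 10·log₁₀(10^(84.6/10) + 10^(82.0/10) + 10^(79.3/10)) = 10·log₁₀(532000000) = 87.3 dB SPL.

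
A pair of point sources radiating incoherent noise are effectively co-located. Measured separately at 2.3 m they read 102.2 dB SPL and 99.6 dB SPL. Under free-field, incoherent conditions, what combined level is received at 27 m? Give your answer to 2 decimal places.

Combined at 2.3 m: 10·log₁₀(10^(102.2/10)+10^(99.6/10)) = 104.102 dB SPL.
Then apply −20·log₁₀(27/2.3) = -21.393 dB → 82.71 dB SPL.

82.71 dB SPL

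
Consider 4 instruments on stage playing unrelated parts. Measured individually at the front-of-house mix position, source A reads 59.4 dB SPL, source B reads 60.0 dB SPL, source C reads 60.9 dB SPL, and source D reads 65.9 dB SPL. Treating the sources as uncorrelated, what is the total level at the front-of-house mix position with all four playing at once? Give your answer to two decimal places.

Incoherent sources sum as intensities:
L_total = 10·log₁₀(10^(59.4/10) + 10^(60.0/10) + 10^(60.9/10) + 10^(65.9/10)) = 10·log₁₀(6992000) = 68.45 dB SPL.

68.45 dB SPL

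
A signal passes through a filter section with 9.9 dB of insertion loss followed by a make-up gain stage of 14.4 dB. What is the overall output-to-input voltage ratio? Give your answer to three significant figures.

1.68

Net gain = (−9.9) + 14.4 = 4.5 dB.
Voltage ratio = 10^(4.5/20) = 1.68.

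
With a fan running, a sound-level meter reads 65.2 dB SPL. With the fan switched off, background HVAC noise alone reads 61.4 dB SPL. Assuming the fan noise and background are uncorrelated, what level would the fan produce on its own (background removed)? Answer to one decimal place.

62.9 dB SPL

Remove the background by subtracting linear intensities:
L_src = 10·log₁₀(10^(65.2/10) − 10^(61.4/10)) = 10·log₁₀(1931000) = 62.9 dB SPL.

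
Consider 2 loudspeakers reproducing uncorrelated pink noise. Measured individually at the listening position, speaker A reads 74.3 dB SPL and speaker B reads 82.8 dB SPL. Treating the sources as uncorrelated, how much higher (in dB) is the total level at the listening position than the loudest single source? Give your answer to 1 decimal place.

0.6 dB

Uncorrelated sources add in intensity (power), not in dB.
L_total = 10·log₁₀(10^(74.3/10) + 10^(82.8/10)) = 83.37 dB SPL.
Excess over the loudest (82.8 dB): 83.37 − 82.8 = 0.6 dB.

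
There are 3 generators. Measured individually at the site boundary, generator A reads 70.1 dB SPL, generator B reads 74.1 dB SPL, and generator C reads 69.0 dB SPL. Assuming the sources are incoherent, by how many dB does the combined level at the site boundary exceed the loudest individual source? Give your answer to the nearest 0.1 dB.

2.3 dB

Add the sources as powers (linear), then convert back to dB:
L_total = 10·log₁₀(10^(70.1/10) + 10^(74.1/10) + 10^(69.0/10)) = 76.42 dB SPL.
Excess over the loudest (74.1 dB): 76.42 − 74.1 = 2.3 dB.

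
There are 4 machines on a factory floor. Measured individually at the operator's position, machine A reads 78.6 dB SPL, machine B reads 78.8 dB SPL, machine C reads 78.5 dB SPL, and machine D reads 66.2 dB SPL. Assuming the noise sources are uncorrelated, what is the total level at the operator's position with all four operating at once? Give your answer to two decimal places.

83.49 dB SPL

Uncorrelated sources add in intensity (power), not in dB.
L_total = 10·log₁₀(10^(78.6/10) + 10^(78.8/10) + 10^(78.5/10) + 10^(66.2/10)) = 10·log₁₀(223300000) = 83.49 dB SPL.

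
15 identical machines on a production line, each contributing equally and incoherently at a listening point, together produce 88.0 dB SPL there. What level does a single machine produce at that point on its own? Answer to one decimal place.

76.2 dB SPL

15 equal incoherent sources add 10·log₁₀(15) = 11.76 dB over one source.
L_one = 88.0 − 11.76 = 76.2 dB SPL.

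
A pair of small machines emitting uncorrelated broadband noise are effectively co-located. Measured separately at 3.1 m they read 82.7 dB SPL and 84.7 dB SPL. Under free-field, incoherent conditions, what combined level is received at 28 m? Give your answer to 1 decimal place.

Combined at 3.1 m: 10·log₁₀(10^(82.7/10)+10^(84.7/10)) = 86.82 dB SPL.
Then apply −20·log₁₀(28/3.1) = -19.12 dB → 67.7 dB SPL.

67.7 dB SPL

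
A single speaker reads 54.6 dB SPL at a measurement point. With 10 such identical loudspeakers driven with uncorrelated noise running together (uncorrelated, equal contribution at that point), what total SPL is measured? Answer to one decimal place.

64.6 dB SPL

10 equal incoherent sources raise the level by 10·log₁₀(10) = 10.00 dB.
L_total = 54.6 + 10.00 = 64.6 dB SPL.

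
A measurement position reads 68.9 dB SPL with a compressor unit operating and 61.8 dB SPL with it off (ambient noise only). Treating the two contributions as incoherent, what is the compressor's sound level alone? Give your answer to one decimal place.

68.0 dB SPL

Remove the background by subtracting linear intensities:
L_src = 10·log₁₀(10^(68.9/10) − 10^(61.8/10)) = 10·log₁₀(6249000) = 68.0 dB SPL.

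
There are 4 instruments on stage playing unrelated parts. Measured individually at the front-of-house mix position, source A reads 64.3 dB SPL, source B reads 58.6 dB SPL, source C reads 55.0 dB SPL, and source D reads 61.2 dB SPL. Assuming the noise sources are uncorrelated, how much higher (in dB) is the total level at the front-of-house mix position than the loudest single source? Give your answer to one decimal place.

Incoherent sources sum as intensities:
L_total = 10·log₁₀(10^(64.3/10) + 10^(58.6/10) + 10^(55.0/10) + 10^(61.2/10)) = 67.03 dB SPL.
Excess over the loudest (64.3 dB): 67.03 − 64.3 = 2.7 dB.

2.7 dB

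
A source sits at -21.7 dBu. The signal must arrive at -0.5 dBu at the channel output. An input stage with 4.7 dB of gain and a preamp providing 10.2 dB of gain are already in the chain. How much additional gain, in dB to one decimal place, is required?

6.3 dB

The required make-up gain is the shortfall in the dB sum.
G = -0.5 − (-21.7) − 4.7 − 10.2 = 6.3 dB.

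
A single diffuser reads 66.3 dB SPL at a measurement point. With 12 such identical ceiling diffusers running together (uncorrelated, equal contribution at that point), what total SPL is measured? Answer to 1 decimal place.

77.1 dB SPL

12 equal incoherent sources raise the level by 10·log₁₀(12) = 10.79 dB.
L_total = 66.3 + 10.79 = 77.1 dB SPL.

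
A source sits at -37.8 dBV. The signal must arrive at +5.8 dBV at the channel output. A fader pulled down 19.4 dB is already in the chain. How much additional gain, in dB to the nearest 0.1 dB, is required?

The required make-up gain is the shortfall in the dB sum.
G = +5.8 − (-37.8) + 19.4 = 63.0 dB.

63.0 dB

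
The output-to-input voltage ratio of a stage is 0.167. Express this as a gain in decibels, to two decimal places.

-15.55 dB

For a voltage ratio, dB = 20·log₁₀(V₂/V₁).
20·log₁₀(0.167) = -15.55 dB.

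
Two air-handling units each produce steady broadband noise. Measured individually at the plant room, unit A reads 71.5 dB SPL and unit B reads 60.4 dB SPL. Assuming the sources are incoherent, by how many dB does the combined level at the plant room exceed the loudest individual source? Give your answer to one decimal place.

Uncorrelated sources add in intensity (power), not in dB.
L_total = 10·log₁₀(10^(71.5/10) + 10^(60.4/10)) = 71.82 dB SPL.
Excess over the loudest (71.5 dB): 71.82 − 71.5 = 0.3 dB.

0.3 dB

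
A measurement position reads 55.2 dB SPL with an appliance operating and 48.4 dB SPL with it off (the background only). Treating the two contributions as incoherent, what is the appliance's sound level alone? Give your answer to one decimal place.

Remove the background by subtracting linear intensities:
L_src = 10·log₁₀(10^(55.2/10) − 10^(48.4/10)) = 10·log₁₀(261900) = 54.2 dB SPL.

54.2 dB SPL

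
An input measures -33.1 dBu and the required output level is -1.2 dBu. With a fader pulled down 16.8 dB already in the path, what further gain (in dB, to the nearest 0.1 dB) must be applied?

The required make-up gain is the shortfall in the dB sum.
G = -1.2 − (-33.1) + 16.8 = 48.7 dB.

48.7 dB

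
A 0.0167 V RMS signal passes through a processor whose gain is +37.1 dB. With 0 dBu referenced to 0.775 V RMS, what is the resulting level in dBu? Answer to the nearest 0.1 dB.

+3.8 dBu

Input level: 20·log₁₀(0.0167/0.775) = -33.33 dBu.
Output: -33.33 + 37.1 = +3.8 dBu.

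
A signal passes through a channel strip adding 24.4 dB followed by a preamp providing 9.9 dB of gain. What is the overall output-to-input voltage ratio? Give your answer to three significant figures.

Net gain = 24.4 + 9.9 = 34.3 dB.
Voltage ratio = 10^(34.3/20) = 51.9.

51.9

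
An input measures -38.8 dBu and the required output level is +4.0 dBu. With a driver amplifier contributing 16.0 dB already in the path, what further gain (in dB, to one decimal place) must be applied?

26.8 dB

The required make-up gain is the shortfall in the dB sum.
G = +4.0 − (-38.8) − 16.0 = 26.8 dB.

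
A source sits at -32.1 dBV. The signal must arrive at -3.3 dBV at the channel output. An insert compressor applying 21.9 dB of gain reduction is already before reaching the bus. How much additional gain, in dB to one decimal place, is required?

50.7 dB

The required make-up gain is the shortfall in the dB sum.
G = -3.3 − (-32.1) + 21.9 = 50.7 dB.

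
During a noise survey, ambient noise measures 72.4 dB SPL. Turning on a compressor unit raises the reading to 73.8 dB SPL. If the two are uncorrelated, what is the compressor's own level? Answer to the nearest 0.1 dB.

Background correction is a power subtraction:
L_src = 10·log₁₀(10^(73.8/10) − 10^(72.4/10)) = 10·log₁₀(6610000) = 68.2 dB SPL.

68.2 dB SPL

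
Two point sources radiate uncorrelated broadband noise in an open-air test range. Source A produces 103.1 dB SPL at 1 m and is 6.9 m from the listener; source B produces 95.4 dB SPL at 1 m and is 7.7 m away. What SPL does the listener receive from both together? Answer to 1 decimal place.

86.9 dB SPL

At the listener: L_A = 103.1 − 20·log₁₀(6.9) = 86.32 dB; L_B = 95.4 − 20·log₁₀(7.7) = 77.67 dB.
Combined: 10·log₁₀(10^(86.32/10)+10^(77.67/10)) = 86.9 dB SPL.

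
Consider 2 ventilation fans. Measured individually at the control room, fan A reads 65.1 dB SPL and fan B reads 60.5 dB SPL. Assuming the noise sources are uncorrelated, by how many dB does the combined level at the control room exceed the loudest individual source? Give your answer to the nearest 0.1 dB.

1.3 dB

Uncorrelated sources add in intensity (power), not in dB.
L_total = 10·log₁₀(10^(65.1/10) + 10^(60.5/10)) = 66.39 dB SPL.
Excess over the loudest (65.1 dB): 66.39 − 65.1 = 1.3 dB.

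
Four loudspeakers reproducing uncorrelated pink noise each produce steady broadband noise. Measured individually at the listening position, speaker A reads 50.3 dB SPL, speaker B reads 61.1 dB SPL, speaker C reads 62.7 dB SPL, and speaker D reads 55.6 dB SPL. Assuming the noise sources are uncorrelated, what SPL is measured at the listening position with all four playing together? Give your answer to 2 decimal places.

65.59 dB SPL

Add the sources as powers (linear), then convert back to dB:
L_total = 10·log₁₀(10^(50.3/10) + 10^(61.1/10) + 10^(62.7/10) + 10^(55.6/10)) = 10·log₁₀(3621000) = 65.59 dB SPL.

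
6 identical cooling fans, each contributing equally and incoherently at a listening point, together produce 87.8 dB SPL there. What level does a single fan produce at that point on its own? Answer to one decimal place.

80.0 dB SPL

6 equal incoherent sources add 10·log₁₀(6) = 7.78 dB over one source.
L_one = 87.8 − 7.78 = 80.0 dB SPL.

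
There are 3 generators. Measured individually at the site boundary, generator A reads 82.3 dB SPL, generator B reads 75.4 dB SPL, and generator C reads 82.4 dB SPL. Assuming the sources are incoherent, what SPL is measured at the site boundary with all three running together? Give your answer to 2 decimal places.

Add the sources as powers (linear), then convert back to dB:
L_total = 10·log₁₀(10^(82.3/10) + 10^(75.4/10) + 10^(82.4/10)) = 10·log₁₀(378300000) = 85.78 dB SPL.

85.78 dB SPL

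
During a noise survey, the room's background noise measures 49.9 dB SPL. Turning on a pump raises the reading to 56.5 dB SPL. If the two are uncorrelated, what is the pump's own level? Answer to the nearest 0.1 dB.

55.4 dB SPL

Background correction is a power subtraction:
L_src = 10·log₁₀(10^(56.5/10) − 10^(49.9/10)) = 10·log₁₀(349000) = 55.4 dB SPL.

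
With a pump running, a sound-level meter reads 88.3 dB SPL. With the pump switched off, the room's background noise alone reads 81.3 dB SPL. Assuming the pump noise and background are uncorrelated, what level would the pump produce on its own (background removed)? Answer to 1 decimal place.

Remove the background by subtracting linear intensities:
L_src = 10·log₁₀(10^(88.3/10) − 10^(81.3/10)) = 10·log₁₀(541200000) = 87.3 dB SPL.

87.3 dB SPL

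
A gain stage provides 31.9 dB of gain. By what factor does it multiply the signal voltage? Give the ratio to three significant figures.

39.4

Voltage ratio = 10^(dB/20).
10^(31.9/20) = 10^(1.595) = 39.4.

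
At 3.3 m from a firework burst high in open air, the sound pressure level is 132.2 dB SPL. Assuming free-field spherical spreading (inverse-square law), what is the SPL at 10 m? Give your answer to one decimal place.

122.6 dB SPL

Inverse-square spreading gives ΔL = −20·log₁₀(d₂/d₁).
ΔL = −20·log₁₀(10/3.3) = -9.63 dB, so L₂ = 132.2 + (-9.63) = 122.6 dB SPL.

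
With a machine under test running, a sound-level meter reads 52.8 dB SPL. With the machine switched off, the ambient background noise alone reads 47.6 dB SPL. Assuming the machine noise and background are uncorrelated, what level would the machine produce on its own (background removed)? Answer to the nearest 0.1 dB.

Subtract intensities: L_src = 10·log₁₀(10^(L_total/10) − 10^(L_bg/10)).
L_src = 10·log₁₀(10^(52.8/10) − 10^(47.6/10)) = 10·log₁₀(133000) = 51.2 dB SPL.

51.2 dB SPL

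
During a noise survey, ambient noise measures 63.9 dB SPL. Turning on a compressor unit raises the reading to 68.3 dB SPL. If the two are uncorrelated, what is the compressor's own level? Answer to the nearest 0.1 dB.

Remove the background by subtracting linear intensities:
L_src = 10·log₁₀(10^(68.3/10) − 10^(63.9/10)) = 10·log₁₀(4306000) = 66.3 dB SPL.

66.3 dB SPL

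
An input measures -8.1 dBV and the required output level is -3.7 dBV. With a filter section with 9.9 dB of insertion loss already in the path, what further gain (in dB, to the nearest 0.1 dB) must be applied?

The required make-up gain is the shortfall in the dB sum.
G = -3.7 − (-8.1) + 9.9 = 14.3 dB.

14.3 dB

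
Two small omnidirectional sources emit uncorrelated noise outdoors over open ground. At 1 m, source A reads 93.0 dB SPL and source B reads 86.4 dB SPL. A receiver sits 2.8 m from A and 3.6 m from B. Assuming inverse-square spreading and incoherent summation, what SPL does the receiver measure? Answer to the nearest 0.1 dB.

At the listener: L_A = 93.0 − 20·log₁₀(2.8) = 84.06 dB; L_B = 86.4 − 20·log₁₀(3.6) = 75.27 dB.
Combined: 10·log₁₀(10^(84.06/10)+10^(75.27/10)) = 84.6 dB SPL.

84.6 dB SPL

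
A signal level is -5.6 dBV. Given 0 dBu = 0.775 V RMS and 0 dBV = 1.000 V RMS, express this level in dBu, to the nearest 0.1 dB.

-3.4 dBu

The offset between the scales is 20·log₁₀(0.775/1.000) = −2.214 dB.
So dBu = -5.6 + 2.214 = -3.4 dBu.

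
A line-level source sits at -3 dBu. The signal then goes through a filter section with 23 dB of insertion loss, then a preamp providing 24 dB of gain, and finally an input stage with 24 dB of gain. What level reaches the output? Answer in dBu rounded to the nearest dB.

+22 dBu

Gain stages sum in dB:
-3 − 23 + 24 + 24 = +22 dBu.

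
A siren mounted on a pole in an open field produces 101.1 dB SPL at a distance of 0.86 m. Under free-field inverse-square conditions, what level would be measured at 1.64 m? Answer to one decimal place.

Free-field point source: level drops by 20·log₁₀ of the distance ratio.
ΔL = −20·log₁₀(1.64/0.86) = -5.61 dB, so L₂ = 101.1 + (-5.61) = 95.5 dB SPL.

95.5 dB SPL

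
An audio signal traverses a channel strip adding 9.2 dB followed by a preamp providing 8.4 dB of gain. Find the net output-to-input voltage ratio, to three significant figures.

Net gain = 9.2 + 8.4 = 17.6 dB.
Voltage ratio = 10^(17.6/20) = 7.59.

7.59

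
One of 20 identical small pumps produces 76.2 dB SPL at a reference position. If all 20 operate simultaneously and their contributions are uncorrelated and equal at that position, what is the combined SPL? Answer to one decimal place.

89.2 dB SPL

20 equal incoherent sources raise the level by 10·log₁₀(20) = 13.01 dB.
L_total = 76.2 + 13.01 = 89.2 dB SPL.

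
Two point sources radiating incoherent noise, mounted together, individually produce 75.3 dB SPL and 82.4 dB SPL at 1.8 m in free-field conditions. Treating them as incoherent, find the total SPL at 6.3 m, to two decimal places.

72.29 dB SPL

Combined at 1.8 m: 10·log₁₀(10^(75.3/10)+10^(82.4/10)) = 83.174 dB SPL.
Then apply −20·log₁₀(6.3/1.8) = -10.881 dB → 72.29 dB SPL.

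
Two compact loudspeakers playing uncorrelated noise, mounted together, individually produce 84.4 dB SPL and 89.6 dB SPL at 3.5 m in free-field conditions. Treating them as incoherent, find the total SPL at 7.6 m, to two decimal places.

84.01 dB SPL

Combined at 3.5 m: 10·log₁₀(10^(84.4/10)+10^(89.6/10)) = 90.746 dB SPL.
Then apply −20·log₁₀(7.6/3.5) = -6.735 dB → 84.01 dB SPL.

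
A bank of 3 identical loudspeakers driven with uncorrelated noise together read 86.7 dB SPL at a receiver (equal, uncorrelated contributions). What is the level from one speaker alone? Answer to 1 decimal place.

81.9 dB SPL

3 equal incoherent sources add 10·log₁₀(3) = 4.77 dB over one source.
L_one = 86.7 − 4.77 = 81.9 dB SPL.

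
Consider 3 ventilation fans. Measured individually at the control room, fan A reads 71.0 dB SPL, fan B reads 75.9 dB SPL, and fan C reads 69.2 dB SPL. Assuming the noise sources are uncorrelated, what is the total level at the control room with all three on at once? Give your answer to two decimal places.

Uncorrelated sources add in intensity (power), not in dB.
L_total = 10·log₁₀(10^(71.0/10) + 10^(75.9/10) + 10^(69.2/10)) = 10·log₁₀(59810000) = 77.77 dB SPL.

77.77 dB SPL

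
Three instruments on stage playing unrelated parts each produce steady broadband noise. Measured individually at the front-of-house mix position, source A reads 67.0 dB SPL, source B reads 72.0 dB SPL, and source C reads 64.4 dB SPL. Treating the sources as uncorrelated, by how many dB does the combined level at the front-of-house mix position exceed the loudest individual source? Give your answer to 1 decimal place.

1.7 dB

Add the sources as powers (linear), then convert back to dB:
L_total = 10·log₁₀(10^(67.0/10) + 10^(72.0/10) + 10^(64.4/10)) = 73.73 dB SPL.
Excess over the loudest (72.0 dB): 73.73 − 72.0 = 1.7 dB.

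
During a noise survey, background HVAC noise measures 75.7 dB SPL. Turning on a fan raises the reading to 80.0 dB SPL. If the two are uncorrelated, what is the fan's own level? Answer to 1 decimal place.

78.0 dB SPL

Subtract intensities: L_src = 10·log₁₀(10^(L_total/10) − 10^(L_bg/10)).
L_src = 10·log₁₀(10^(80.0/10) − 10^(75.7/10)) = 10·log₁₀(62850000) = 78.0 dB SPL.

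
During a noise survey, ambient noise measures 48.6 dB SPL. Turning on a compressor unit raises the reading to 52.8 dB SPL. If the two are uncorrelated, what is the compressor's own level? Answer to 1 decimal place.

50.7 dB SPL

Subtract intensities: L_src = 10·log₁₀(10^(L_total/10) − 10^(L_bg/10)).
L_src = 10·log₁₀(10^(52.8/10) − 10^(48.6/10)) = 10·log₁₀(118100) = 50.7 dB SPL.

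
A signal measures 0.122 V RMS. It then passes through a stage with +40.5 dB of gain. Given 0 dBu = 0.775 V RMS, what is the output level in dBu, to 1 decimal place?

Input level: 20·log₁₀(0.122/0.775) = -16.06 dBu.
Output: -16.06 + 40.5 = +24.4 dBu.

+24.4 dBu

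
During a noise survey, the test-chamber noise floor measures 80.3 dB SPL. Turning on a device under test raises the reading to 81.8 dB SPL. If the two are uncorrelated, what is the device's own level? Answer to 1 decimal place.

Subtract intensities: L_src = 10·log₁₀(10^(L_total/10) − 10^(L_bg/10)).
L_src = 10·log₁₀(10^(81.8/10) − 10^(80.3/10)) = 10·log₁₀(44200000) = 76.5 dB SPL.

76.5 dB SPL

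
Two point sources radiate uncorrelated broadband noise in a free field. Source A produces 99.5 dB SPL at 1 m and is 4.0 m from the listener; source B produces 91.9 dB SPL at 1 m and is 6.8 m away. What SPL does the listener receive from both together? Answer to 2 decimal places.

At the listener: L_A = 99.5 − 20·log₁₀(4.0) = 87.459 dB; L_B = 91.9 − 20·log₁₀(6.8) = 75.250 dB.
Combined: 10·log₁₀(10^(87.459/10)+10^(75.250/10)) = 87.71 dB SPL.

87.71 dB SPL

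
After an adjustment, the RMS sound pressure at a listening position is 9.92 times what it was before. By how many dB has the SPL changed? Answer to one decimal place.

19.9 dB

SPL change from a pressure ratio uses the 20·log₁₀ form:
20·log₁₀(9.92) = 19.9 dB.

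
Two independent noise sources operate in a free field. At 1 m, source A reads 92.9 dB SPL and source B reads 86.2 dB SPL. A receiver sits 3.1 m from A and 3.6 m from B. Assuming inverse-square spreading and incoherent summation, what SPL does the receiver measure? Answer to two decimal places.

At the listener: L_A = 92.9 − 20·log₁₀(3.1) = 83.073 dB; L_B = 86.2 − 20·log₁₀(3.6) = 75.074 dB.
Combined: 10·log₁₀(10^(83.073/10)+10^(75.074/10)) = 83.71 dB SPL.

83.71 dB SPL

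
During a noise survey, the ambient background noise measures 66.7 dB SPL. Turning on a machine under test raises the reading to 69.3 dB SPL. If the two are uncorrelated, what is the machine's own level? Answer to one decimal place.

65.8 dB SPL

Subtract intensities: L_src = 10·log₁₀(10^(L_total/10) − 10^(L_bg/10)).
L_src = 10·log₁₀(10^(69.3/10) − 10^(66.7/10)) = 10·log₁₀(3834000) = 65.8 dB SPL.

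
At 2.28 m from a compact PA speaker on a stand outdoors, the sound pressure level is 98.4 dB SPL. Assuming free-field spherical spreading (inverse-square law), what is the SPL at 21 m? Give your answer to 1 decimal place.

For a point source in a free field, ΔL = −20·log₁₀(d₂/d₁).
ΔL = −20·log₁₀(21/2.28) = -19.29 dB, so L₂ = 98.4 + (-19.29) = 79.1 dB SPL.

79.1 dB SPL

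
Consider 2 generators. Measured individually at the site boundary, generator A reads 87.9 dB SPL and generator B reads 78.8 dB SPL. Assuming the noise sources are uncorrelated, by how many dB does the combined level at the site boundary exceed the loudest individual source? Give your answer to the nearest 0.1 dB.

Incoherent sources sum as intensities:
L_total = 10·log₁₀(10^(87.9/10) + 10^(78.8/10)) = 88.40 dB SPL.
Excess over the loudest (87.9 dB): 88.40 − 87.9 = 0.5 dB.

0.5 dB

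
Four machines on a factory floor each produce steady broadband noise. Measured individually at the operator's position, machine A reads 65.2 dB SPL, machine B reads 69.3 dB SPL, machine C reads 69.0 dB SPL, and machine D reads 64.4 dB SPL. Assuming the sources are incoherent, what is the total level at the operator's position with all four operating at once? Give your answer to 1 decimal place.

Incoherent sources sum as intensities:
L_total = 10·log₁₀(10^(65.2/10) + 10^(69.3/10) + 10^(69.0/10) + 10^(64.4/10)) = 10·log₁₀(22520000) = 73.5 dB SPL.

73.5 dB SPL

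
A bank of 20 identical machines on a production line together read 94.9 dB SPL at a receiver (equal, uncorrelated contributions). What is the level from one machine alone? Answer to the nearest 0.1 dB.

20 equal incoherent sources add 10·log₁₀(20) = 13.01 dB over one source.
L_one = 94.9 − 13.01 = 81.9 dB SPL.

81.9 dB SPL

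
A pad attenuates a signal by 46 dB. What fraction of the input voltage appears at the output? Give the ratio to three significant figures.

0.00501

Voltage ratio = 10^(dB/20).
10^(-46/20) = 10^(-2.300) = 0.00501.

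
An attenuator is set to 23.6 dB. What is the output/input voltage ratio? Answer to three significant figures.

Voltage ratio = 10^(dB/20).
10^(-23.6/20) = 10^(-1.180) = 0.0661.

0.0661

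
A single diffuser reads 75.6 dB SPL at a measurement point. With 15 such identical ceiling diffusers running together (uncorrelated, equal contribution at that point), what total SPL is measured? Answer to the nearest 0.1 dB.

87.4 dB SPL

15 equal incoherent sources raise the level by 10·log₁₀(15) = 11.76 dB.
L_total = 75.6 + 11.76 = 87.4 dB SPL.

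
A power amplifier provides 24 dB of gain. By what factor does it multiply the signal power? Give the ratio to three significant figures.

Power ratio = 10^(dB/10).
10^(24/10) = 10^(2.400) = 251.

251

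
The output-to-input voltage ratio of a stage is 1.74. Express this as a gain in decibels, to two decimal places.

4.81 dB

Voltage is an amplitude quantity, so gain = 20·log₁₀(V_out/V_in).
20·log₁₀(1.74) = 4.81 dB.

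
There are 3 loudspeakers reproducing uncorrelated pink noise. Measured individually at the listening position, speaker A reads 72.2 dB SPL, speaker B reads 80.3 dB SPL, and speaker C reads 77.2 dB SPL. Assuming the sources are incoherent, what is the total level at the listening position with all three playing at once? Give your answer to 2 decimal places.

Uncorrelated sources add in intensity (power), not in dB.
L_total = 10·log₁₀(10^(72.2/10) + 10^(80.3/10) + 10^(77.2/10)) = 10·log₁₀(176200000) = 82.46 dB SPL.

82.46 dB SPL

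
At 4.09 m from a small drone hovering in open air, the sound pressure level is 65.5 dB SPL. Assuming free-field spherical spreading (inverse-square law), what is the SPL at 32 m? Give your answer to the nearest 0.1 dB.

For a point source in a free field, ΔL = −20·log₁₀(d₂/d₁).
ΔL = −20·log₁₀(32/4.09) = -17.87 dB, so L₂ = 65.5 + (-17.87) = 47.6 dB SPL.

47.6 dB SPL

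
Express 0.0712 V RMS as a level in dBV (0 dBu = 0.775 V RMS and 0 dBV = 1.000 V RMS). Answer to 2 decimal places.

dBV = 20·log₁₀(V / 1.000 V).
20·log₁₀(0.0712/1.000) = -22.95 dBV.

-22.95 dBV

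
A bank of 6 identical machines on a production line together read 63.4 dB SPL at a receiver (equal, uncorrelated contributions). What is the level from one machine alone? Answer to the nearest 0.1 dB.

55.6 dB SPL

6 equal incoherent sources add 10·log₁₀(6) = 7.78 dB over one source.
L_one = 63.4 − 7.78 = 55.6 dB SPL.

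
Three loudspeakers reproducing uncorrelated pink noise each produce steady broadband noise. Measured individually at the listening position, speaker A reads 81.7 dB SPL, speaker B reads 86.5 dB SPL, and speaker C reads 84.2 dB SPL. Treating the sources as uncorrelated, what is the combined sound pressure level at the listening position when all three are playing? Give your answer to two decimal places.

Incoherent sources sum as intensities:
L_total = 10·log₁₀(10^(81.7/10) + 10^(86.5/10) + 10^(84.2/10)) = 10·log₁₀(857600000) = 89.33 dB SPL.

89.33 dB SPL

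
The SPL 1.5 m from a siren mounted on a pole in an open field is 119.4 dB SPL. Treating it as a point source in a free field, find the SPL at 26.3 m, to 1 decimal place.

Inverse-square spreading gives ΔL = −20·log₁₀(d₂/d₁).
ΔL = −20·log₁₀(26.3/1.5) = -24.88 dB, so L₂ = 119.4 + (-24.88) = 94.5 dB SPL.

94.5 dB SPL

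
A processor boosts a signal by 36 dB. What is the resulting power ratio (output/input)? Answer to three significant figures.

Power ratio = 10^(dB/10).
10^(36/10) = 10^(3.600) = 3980.

3980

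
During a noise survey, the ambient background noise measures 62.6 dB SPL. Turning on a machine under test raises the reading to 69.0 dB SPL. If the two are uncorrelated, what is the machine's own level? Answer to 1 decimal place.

67.9 dB SPL

Background correction is a power subtraction:
L_src = 10·log₁₀(10^(69.0/10) − 10^(62.6/10)) = 10·log₁₀(6124000) = 67.9 dB SPL.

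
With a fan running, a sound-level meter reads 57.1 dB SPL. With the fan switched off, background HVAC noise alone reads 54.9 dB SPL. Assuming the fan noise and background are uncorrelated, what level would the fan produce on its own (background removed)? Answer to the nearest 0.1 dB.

Background correction is a power subtraction:
L_src = 10·log₁₀(10^(57.1/10) − 10^(54.9/10)) = 10·log₁₀(203800) = 53.1 dB SPL.

53.1 dB SPL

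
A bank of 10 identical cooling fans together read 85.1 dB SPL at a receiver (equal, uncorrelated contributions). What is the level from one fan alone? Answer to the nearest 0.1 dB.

75.1 dB SPL

10 equal incoherent sources add 10·log₁₀(10) = 10.00 dB over one source.
L_one = 85.1 − 10.00 = 75.1 dB SPL.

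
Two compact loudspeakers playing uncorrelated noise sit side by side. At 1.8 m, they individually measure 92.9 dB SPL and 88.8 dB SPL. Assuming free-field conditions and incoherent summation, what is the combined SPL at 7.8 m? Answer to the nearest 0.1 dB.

81.6 dB SPL

Combined at 1.8 m: 10·log₁₀(10^(92.9/10)+10^(88.8/10)) = 94.33 dB SPL.
Then apply −20·log₁₀(7.8/1.8) = -12.74 dB → 81.6 dB SPL.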